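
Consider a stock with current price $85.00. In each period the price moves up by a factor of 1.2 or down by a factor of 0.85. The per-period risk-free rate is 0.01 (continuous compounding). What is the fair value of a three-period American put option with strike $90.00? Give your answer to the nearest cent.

$12.52

Risk-neutral probability p = (e^0.01 − 0.85)/(1.2 − 0.85) = 0.1601/0.3500 = 0.4573
Terminal stock prices: S_uuu = 146.9, S_uud = 104, S_udd = 73.69, S_ddd = 52.2
Terminal payoffs (K − S): max(-56.88, 0) = 0, max(-14.04, 0) = 0, max(16.31, 0) = 16.31, max(37.8, 0) = 37.8
Node uu (S = 122.4): continuation = e^(−0.01)·[0.4573·0.0000 + 0.5427·0.0000] = 0.0000; exercise value = 0.0000 ≤ continuation, so V_uu = 0.0000
Node ud (S = 86.7): continuation = e^(−0.01)·[0.4573·0.0000 + 0.5427·16.3050] = 8.7609; exercise value = 3.3000 ≤ continuation, so V_ud = 8.7609
Node dd (S = 61.41): continuation = e^(−0.01)·[0.4573·16.3050 + 0.5427·37.7994] = 27.6920; exercise value = 28.5875 > continuation, so V_dd = 28.5875 (exercise)
Node u (S = 102): continuation = e^(−0.01)·[0.4573·0.0000 + 0.5427·8.7609] = 4.7074; exercise value = 0.0000 ≤ continuation, so V_u = 4.7074
Node d (S = 72.25): continuation = e^(−0.01)·[0.4573·8.7609 + 0.5427·28.5875] = 19.3268; exercise value = 17.7500 ≤ continuation, so V_d = 19.3268
Node 0 (S = 85): continuation = e^(−0.01)·[0.4573·4.7074 + 0.5427·19.3268] = 12.5158; exercise value = 5.0000 ≤ continuation, so V_0 = 12.5158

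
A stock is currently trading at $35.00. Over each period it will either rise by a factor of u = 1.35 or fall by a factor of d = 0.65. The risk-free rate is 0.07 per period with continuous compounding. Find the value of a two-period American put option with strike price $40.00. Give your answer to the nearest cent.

Risk-neutral probability p = (e^0.07 − 0.65)/(1.35 − 0.65) = 0.4225/0.7000 = 0.6036
Terminal stock prices: S_uu = 63.79, S_ud = 30.71, S_dd = 14.79
Terminal payoffs (K − S): max(-23.79, 0) = 0, max(9.287, 0) = 9.287, max(25.21, 0) = 25.21
Node u (S = 47.25): continuation = e^(−0.07)·[0.6036·0.0000 + 0.3964·9.2875] = 3.4328; exercise value = 0.0000 ≤ continuation, so V_u = 3.4328
Node d (S = 22.75): continuation = e^(−0.07)·[0.6036·9.2875 + 0.3964·25.2125] = 14.5458; exercise value = 17.2500 > continuation, so V_d = 17.2500 (exercise)
Node 0 (S = 35): continuation = e^(−0.07)·[0.6036·3.4328 + 0.3964·17.2500] = 8.3078; exercise value = 5.0000 ≤ continuation, so V_0 = 8.3078

$8.31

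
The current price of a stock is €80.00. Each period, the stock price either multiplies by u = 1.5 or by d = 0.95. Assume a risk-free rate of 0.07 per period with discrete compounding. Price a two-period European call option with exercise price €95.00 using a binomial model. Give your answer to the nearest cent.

€9.20

Risk-neutral probability p = (1 + 0.07 − 0.95)/(1.5 − 0.95) = 0.1200/0.5500 = 0.2182
Terminal stock prices: S_uu = 180, S_ud = 114, S_dd = 72.2
Terminal payoffs (S − K): max(85, 0) = 85, max(19, 0) = 19, max(-22.8, 0) = 0
Node u (S = 120): V_u = 1/1.07·[0.2182·85.0000 + 0.7818·19.0000] = 31.2150
Node d (S = 76): V_d = 1/1.07·[0.2182·19.0000 + 0.7818·0.0000] = 3.8743
Node 0 (S = 80): V_0 = 1/1.07·[0.2182·31.2150 + 0.7818·3.8743] = 9.1958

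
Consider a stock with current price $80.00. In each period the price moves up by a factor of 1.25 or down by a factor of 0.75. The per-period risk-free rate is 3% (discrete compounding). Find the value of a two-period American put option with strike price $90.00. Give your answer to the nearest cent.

Risk-neutral probability p = (1 + 0.03 − 0.75)/(1.25 − 0.75) = 0.2800/0.5000 = 0.5600
Terminal stock prices: S_uu = 125, S_ud = 75, S_dd = 45
Terminal payoffs (K − S): max(-35, 0) = 0, max(15, 0) = 15, max(45, 0) = 45
Node u (S = 100): continuation = 1/1.03·[0.5600·0.0000 + 0.4400·15.0000] = 6.4078; exercise value = 0.0000 ≤ continuation, so V_u = 6.4078
Node d (S = 60): continuation = 1/1.03·[0.5600·15.0000 + 0.4400·45.0000] = 27.3786; exercise value = 30.0000 > continuation, so V_d = 30.0000 (exercise)
Node 0 (S = 80): continuation = 1/1.03·[0.5600·6.4078 + 0.4400·30.0000] = 16.2994; exercise value = 10.0000 ≤ continuation, so V_0 = 16.2994

$16.30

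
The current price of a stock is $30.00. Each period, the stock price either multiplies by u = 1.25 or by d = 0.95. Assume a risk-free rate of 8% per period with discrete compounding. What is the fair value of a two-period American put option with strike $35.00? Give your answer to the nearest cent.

$5.00

Risk-neutral probability p = (1 + 0.08 − 0.95)/(1.25 − 0.95) = 0.1300/0.3000 = 0.4333
Terminal stock prices: S_uu = 46.88, S_ud = 35.62, S_dd = 27.07
Terminal payoffs (K − S): max(-11.88, 0) = 0, max(-0.625, 0) = 0, max(7.925, 0) = 7.925
Node u (S = 37.5): continuation = 1/1.08·[0.4333·0.0000 + 0.5667·0.0000] = 0.0000; exercise value = 0.0000 ≤ continuation, so V_u = 0.0000
Node d (S = 28.5): continuation = 1/1.08·[0.4333·0.0000 + 0.5667·7.9250] = 4.1582; exercise value = 6.5000 > continuation, so V_d = 6.5000 (exercise)
Node 0 (S = 30): continuation = 1/1.08·[0.4333·0.0000 + 0.5667·6.5000] = 3.4105; exercise value = 5.0000 > continuation, so V_0 = 5.0000 (exercise)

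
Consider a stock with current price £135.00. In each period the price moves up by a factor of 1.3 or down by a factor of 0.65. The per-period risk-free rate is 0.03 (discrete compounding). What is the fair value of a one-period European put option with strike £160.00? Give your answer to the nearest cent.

£29.14

Risk-neutral probability p = (1 + 0.03 − 0.65)/(1.3 − 0.65) = 0.3800/0.6500 = 0.5846
Terminal stock prices: S_u = 175.5, S_d = 87.75
Terminal payoffs (K − S): max(-15.5, 0) = 0, max(72.25, 0) = 72.25
Node 0 (S = 135): V_0 = 1/1.03·[0.5846·0.0000 + 0.4154·72.2500] = 29.1374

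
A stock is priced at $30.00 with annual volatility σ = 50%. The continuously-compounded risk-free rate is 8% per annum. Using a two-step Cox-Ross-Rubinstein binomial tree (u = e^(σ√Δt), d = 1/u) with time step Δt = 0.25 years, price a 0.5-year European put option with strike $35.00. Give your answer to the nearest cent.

$6.80

CRR parameters: u = e^(σ√Δt) = e^(0.5·√0.25) = 1.2840, d = 1/u = 0.7788
Per-period rate: rΔt = 0.08·0.25 = 0.02, so R = e^0.02 = 1.0202
Risk-neutral probability p = (e^0.02 − 0.7788)/(1.2840 − 0.7788) = 0.2414/0.5052 = 0.4778
Terminal stock prices: S_uu = 49.46, S_ud = 30, S_dd = 18.2
Terminal payoffs (K − S): max(-14.46, 0) = 0, max(5, 0) = 5, max(16.8, 0) = 16.8
Node u (S = 38.52): V_u = e^(−0.02)·[0.4778·0.0000 + 0.5222·5.0000] = 2.5593
Node d (S = 23.36): V_d = e^(−0.02)·[0.4778·5.0000 + 0.5222·16.8041] = 10.9429
Node 0 (S = 30): V_0 = e^(−0.02)·[0.4778·2.5593 + 0.5222·10.9429] = 6.7998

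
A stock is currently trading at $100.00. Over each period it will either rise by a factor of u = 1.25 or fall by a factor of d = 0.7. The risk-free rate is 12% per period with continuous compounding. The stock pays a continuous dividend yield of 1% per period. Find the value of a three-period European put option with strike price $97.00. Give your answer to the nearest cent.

$3.98

Per-period risk-free factor R = e^0.12 = 1.1275; dividend-adjusted growth = e^(0.12−0.01) = 1.1163.
Risk-neutral probability p = (1.1163 − 0.7)/(1.25 − 0.7) = 0.4163/0.5500 = 0.7569
Terminal stock prices: S_uuu = 195.3, S_uud = 109.4, S_udd = 61.25, S_ddd = 34.3
Terminal payoffs (K − S): max(-98.31, 0) = 0, max(-12.38, 0) = 0, max(35.75, 0) = 35.75, max(62.7, 0) = 62.7
Node uu (S = 156.2): V_uu = e^(−0.12)·[0.7569·0.0000 + 0.2431·0.0000] = 0.0000
Node ud (S = 87.5): V_ud = e^(−0.12)·[0.7569·0.0000 + 0.2431·35.7500] = 7.7090
Node dd (S = 49): V_dd = e^(−0.12)·[0.7569·35.7500 + 0.2431·62.7000] = 37.5188
Node u (S = 125): V_u = e^(−0.12)·[0.7569·0.0000 + 0.2431·7.7090] = 1.6624
Node d (S = 70): V_d = e^(−0.12)·[0.7569·7.7090 + 0.2431·37.5188] = 13.2654
Node 0 (S = 100): V_0 = e^(−0.12)·[0.7569·1.6624 + 0.2431·13.2654] = 3.9764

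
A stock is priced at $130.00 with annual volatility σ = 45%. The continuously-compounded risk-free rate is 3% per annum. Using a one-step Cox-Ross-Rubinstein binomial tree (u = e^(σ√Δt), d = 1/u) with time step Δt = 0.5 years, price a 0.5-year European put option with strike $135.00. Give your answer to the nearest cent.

$22.13

CRR parameters: u = e^(σ√Δt) = e^(0.45·√0.5) = 1.3746, d = 1/u = 0.7275
Per-period rate: rΔt = 0.03·0.5 = 0.015, so R = e^0.015 = 1.0151
Risk-neutral probability p = (e^0.015 − 0.7275)/(1.3746 − 0.7275) = 0.2877/0.6472 = 0.4445
Terminal stock prices: S_u = 178.7, S_d = 94.57
Terminal payoffs (K − S): max(-43.7, 0) = 0, max(40.43, 0) = 40.43
Node 0 (S = 130): V_0 = e^(−0.015)·[0.4445·0.0000 + 0.5555·40.4304] = 22.1260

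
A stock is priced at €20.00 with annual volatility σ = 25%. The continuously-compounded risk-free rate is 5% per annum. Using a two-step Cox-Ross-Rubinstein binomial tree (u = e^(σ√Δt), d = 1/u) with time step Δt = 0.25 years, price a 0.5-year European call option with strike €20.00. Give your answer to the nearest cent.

€1.49

CRR parameters: u = e^(σ√Δt) = e^(0.25·√0.25) = 1.1331, d = 1/u = 0.8825
Per-period rate: rΔt = 0.05·0.25 = 0.0125, so R = e^0.0125 = 1.0126
Risk-neutral probability p = (e^0.0125 − 0.8825)/(1.1331 − 0.8825) = 0.1301/0.2507 = 0.5190
Terminal stock prices: S_uu = 25.68, S_ud = 20, S_dd = 15.58
Terminal payoffs (S − K): max(5.681, 0) = 5.681, max(0, 0) = 0, max(-4.424, 0) = 0
Node u (S = 22.66): V_u = e^(−0.0125)·[0.5190·5.6805 + 0.4810·0.0000] = 2.9114
Node d (S = 17.65): V_d = e^(−0.0125)·[0.5190·0.0000 + 0.4810·0.0000] = 0.0000
Node 0 (S = 20): V_0 = e^(−0.0125)·[0.5190·2.9114 + 0.4810·0.0000] = 1.4922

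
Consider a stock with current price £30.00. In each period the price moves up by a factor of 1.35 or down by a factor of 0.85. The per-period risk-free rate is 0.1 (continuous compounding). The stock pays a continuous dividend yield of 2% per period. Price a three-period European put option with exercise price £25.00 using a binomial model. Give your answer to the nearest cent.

£0.74

Per-period risk-free factor R = e^0.1 = 1.1052; dividend-adjusted growth = e^(0.1−0.02) = 1.0833.
Risk-neutral probability p = (1.0833 − 0.85)/(1.35 − 0.85) = 0.2333/0.5000 = 0.4666
Terminal stock prices: S_uuu = 73.81, S_uud = 46.47, S_udd = 29.26, S_ddd = 18.42
Terminal payoffs (K − S): max(-48.81, 0) = 0, max(-21.47, 0) = 0, max(-4.261, 0) = 0, max(6.576, 0) = 6.576
Node uu (S = 54.68): V_uu = e^(−0.1)·[0.4666·0.0000 + 0.5334·0.0000] = 0.0000
Node ud (S = 34.42): V_ud = e^(−0.1)·[0.4666·0.0000 + 0.5334·0.0000] = 0.0000
Node dd (S = 21.67): V_dd = e^(−0.1)·[0.4666·0.0000 + 0.5334·6.5763] = 3.1741
Node u (S = 40.5): V_u = e^(−0.1)·[0.4666·0.0000 + 0.5334·0.0000] = 0.0000
Node d (S = 25.5): V_d = e^(−0.1)·[0.4666·0.0000 + 0.5334·3.1741] = 1.5320
Node 0 (S = 30): V_0 = e^(−0.1)·[0.4666·0.0000 + 0.5334·1.5320] = 0.7395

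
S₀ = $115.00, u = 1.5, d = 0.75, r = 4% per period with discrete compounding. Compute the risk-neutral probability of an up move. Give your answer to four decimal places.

Risk-neutral probability p = (1 + 0.04 − 0.75)/(1.5 − 0.75) = 0.2900/0.7500 = 0.3867

p = 0.3867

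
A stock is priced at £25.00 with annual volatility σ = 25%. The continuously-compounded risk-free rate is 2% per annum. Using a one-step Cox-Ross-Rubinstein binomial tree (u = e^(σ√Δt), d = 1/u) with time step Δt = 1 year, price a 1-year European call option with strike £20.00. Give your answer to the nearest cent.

£5.67

CRR parameters: u = e^(σ√Δt) = e^(0.25·√1) = 1.2840, d = 1/u = 0.7788
Per-period rate: rΔt = 0.02·1 = 0.02, so R = e^0.02 = 1.0202
Risk-neutral probability p = (e^0.02 − 0.7788)/(1.2840 − 0.7788) = 0.2414/0.5052 = 0.4778
Terminal stock prices: S_u = 32.1, S_d = 19.47
Terminal payoffs (S − K): max(12.1, 0) = 12.1, max(-0.53, 0) = 0
Node 0 (S = 25): V_0 = e^(−0.02)·[0.4778·12.1006 + 0.5222·0.0000] = 5.6673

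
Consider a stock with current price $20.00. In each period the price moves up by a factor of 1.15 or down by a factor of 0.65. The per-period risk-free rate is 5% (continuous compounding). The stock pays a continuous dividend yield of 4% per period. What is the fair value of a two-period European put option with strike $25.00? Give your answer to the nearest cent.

$4.84

Per-period risk-free factor R = e^0.05 = 1.0513; dividend-adjusted growth = e^(0.05−0.04) = 1.0101.
Risk-neutral probability p = (1.0101 − 0.65)/(1.15 − 0.65) = 0.3601/0.5000 = 0.7201
Terminal stock prices: S_uu = 26.45, S_ud = 14.95, S_dd = 8.45
Terminal payoffs (K − S): max(-1.45, 0) = 0, max(10.05, 0) = 10.05, max(16.55, 0) = 16.55
Node u (S = 23): V_u = e^(−0.05)·[0.7201·0.0000 + 0.2799·10.0500] = 2.6758
Node d (S = 13): V_d = e^(−0.05)·[0.7201·10.0500 + 0.2799·16.5500] = 11.2905
Node 0 (S = 20): V_0 = e^(−0.05)·[0.7201·2.6758 + 0.2799·11.2905] = 4.8389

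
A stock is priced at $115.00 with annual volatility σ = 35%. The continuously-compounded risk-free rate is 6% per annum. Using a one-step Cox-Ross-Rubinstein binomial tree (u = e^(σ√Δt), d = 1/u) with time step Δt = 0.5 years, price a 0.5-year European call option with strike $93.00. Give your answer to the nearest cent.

$26.31

CRR parameters: u = e^(σ√Δt) = e^(0.35·√0.5) = 1.2808, d = 1/u = 0.7808
Per-period rate: rΔt = 0.06·0.5 = 0.03, so R = e^0.03 = 1.0305
Risk-neutral probability p = (e^0.03 − 0.7808)/(1.2808 − 0.7808) = 0.2497/0.5000 = 0.4993
Terminal stock prices: S_u = 147.3, S_d = 89.79
Terminal payoffs (S − K): max(54.29, 0) = 54.29, max(-3.213, 0) = 0
Node 0 (S = 115): V_0 = e^(−0.03)·[0.4993·54.2924 + 0.5007·0.0000] = 26.3094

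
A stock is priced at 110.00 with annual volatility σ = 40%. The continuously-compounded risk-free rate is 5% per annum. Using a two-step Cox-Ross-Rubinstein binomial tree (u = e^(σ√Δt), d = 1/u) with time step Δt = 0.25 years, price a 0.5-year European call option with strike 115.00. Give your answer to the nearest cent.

CRR parameters: u = e^(σ√Δt) = e^(0.4·√0.25) = 1.2214, d = 1/u = 0.8187
Per-period rate: rΔt = 0.05·0.25 = 0.0125, so R = e^0.0125 = 1.0126
Risk-neutral probability p = (e^0.0125 − 0.8187)/(1.2214 − 0.8187) = 0.1938/0.4027 = 0.4814
Terminal stock prices: S_uu = 164.1, S_ud = 110, S_dd = 73.74
Terminal payoffs (S − K): max(49.1, 0) = 49.1, max(-5, 0) = 0, max(-41.26, 0) = 0
Node u (S = 134.4): V_u = e^(−0.0125)·[0.4814·49.1007 + 0.5186·0.0000] = 23.3436
Node d (S = 90.06): V_d = e^(−0.0125)·[0.4814·0.0000 + 0.5186·0.0000] = 0.0000
Node 0 (S = 110): V_0 = e^(−0.0125)·[0.4814·23.3436 + 0.5186·0.0000] = 11.0981

11.10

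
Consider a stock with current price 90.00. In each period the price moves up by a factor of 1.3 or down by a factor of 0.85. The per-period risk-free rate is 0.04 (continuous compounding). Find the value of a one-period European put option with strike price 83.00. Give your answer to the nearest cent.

3.60

Risk-neutral probability p = (e^0.04 − 0.85)/(1.3 − 0.85) = 0.1908/0.4500 = 0.4240
Terminal stock prices: S_u = 117, S_d = 76.5
Terminal payoffs (K − S): max(-34, 0) = 0, max(6.5, 0) = 6.5
Node 0 (S = 90): V_0 = e^(−0.04)·[0.4240·0.0000 + 0.5760·6.5000] = 3.5970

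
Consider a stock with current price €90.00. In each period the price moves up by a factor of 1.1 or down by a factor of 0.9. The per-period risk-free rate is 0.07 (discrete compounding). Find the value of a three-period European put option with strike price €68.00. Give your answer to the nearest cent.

€0.01

Risk-neutral probability p = (1 + 0.07 − 0.9)/(1.1 − 0.9) = 0.1700/0.2000 = 0.8500
Terminal stock prices: S_uuu = 119.8, S_uud = 98.01, S_udd = 80.19, S_ddd = 65.61
Terminal payoffs (K − S): max(-51.79, 0) = 0, max(-30.01, 0) = 0, max(-12.19, 0) = 0, max(2.39, 0) = 2.39
Node uu (S = 108.9): V_uu = 1/1.07·[0.8500·0.0000 + 0.1500·0.0000] = 0.0000
Node ud (S = 89.1): V_ud = 1/1.07·[0.8500·0.0000 + 0.1500·0.0000] = 0.0000
Node dd (S = 72.9): V_dd = 1/1.07·[0.8500·0.0000 + 0.1500·2.3900] = 0.3350
Node u (S = 99): V_u = 1/1.07·[0.8500·0.0000 + 0.1500·0.0000] = 0.0000
Node d (S = 81): V_d = 1/1.07·[0.8500·0.0000 + 0.1500·0.3350] = 0.0470
Node 0 (S = 90): V_0 = 1/1.07·[0.8500·0.0000 + 0.1500·0.0470] = 0.0066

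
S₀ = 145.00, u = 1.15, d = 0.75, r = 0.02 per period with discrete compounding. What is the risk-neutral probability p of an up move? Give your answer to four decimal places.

p = 0.6750

Risk-neutral probability p = (1 + 0.02 − 0.75)/(1.15 − 0.75) = 0.2700/0.4000 = 0.6750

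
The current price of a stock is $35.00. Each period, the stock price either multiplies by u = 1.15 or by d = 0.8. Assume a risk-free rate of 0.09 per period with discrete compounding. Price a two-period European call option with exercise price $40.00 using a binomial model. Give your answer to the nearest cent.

Risk-neutral probability p = (1 + 0.09 − 0.8)/(1.15 − 0.8) = 0.2900/0.3500 = 0.8286
Terminal stock prices: S_uu = 46.29, S_ud = 32.2, S_dd = 22.4
Terminal payoffs (S − K): max(6.287, 0) = 6.287, max(-7.8, 0) = 0, max(-17.6, 0) = 0
Node u (S = 40.25): V_u = 1/1.09·[0.8286·6.2875 + 0.1714·0.0000] = 4.7795
Node d (S = 28): V_d = 1/1.09·[0.8286·0.0000 + 0.1714·0.0000] = 0.0000
Node 0 (S = 35): V_0 = 1/1.09·[0.8286·4.7795 + 0.1714·0.0000] = 3.6332

$3.63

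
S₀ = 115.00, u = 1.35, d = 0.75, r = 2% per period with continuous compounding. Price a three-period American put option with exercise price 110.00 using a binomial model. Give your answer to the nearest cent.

Risk-neutral probability p = (e^0.02 − 0.75)/(1.35 − 0.75) = 0.2702/0.6000 = 0.4503
Terminal stock prices: S_uuu = 282.9, S_uud = 157.2, S_udd = 87.33, S_ddd = 48.52
Terminal payoffs (K − S): max(-172.9, 0) = 0, max(-47.19, 0) = 0, max(22.67, 0) = 22.67, max(61.48, 0) = 61.48
Node uu (S = 209.6): continuation = e^(−0.02)·[0.4503·0.0000 + 0.5497·0.0000] = 0.0000; exercise value = 0.0000 ≤ continuation, so V_uu = 0.0000
Node ud (S = 116.4): continuation = e^(−0.02)·[0.4503·0.0000 + 0.5497·22.6719] = 12.2152; exercise value = 0.0000 ≤ continuation, so V_ud = 12.2152
Node dd (S = 64.69): continuation = e^(−0.02)·[0.4503·22.6719 + 0.5497·61.4844] = 43.1344; exercise value = 45.3125 > continuation, so V_dd = 45.3125 (exercise)
Node u (S = 155.2): continuation = e^(−0.02)·[0.4503·0.0000 + 0.5497·12.2152] = 6.5813; exercise value = 0.0000 ≤ continuation, so V_u = 6.5813
Node d (S = 86.25): continuation = e^(−0.02)·[0.4503·12.2152 + 0.5497·45.3125] = 29.8055; exercise value = 23.7500 ≤ continuation, so V_d = 29.8055
Node 0 (S = 115): continuation = e^(−0.02)·[0.4503·6.5813 + 0.5497·29.8055] = 18.9637; exercise value = 0.0000 ≤ continuation, so V_0 = 18.9637

18.96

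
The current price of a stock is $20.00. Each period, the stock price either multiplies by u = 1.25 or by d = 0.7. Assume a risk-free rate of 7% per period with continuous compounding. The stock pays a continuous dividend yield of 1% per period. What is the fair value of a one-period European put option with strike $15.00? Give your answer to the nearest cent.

Per-period risk-free factor R = e^0.07 = 1.0725; dividend-adjusted growth = e^(0.07−0.01) = 1.0618.
Risk-neutral probability p = (1.0618 − 0.7)/(1.25 − 0.7) = 0.3618/0.5500 = 0.6579
Terminal stock prices: S_u = 25, S_d = 14
Terminal payoffs (K − S): max(-10, 0) = 0, max(1, 0) = 1
Node 0 (S = 20): V_0 = e^(−0.07)·[0.6579·0.0000 + 0.3421·1.0000] = 0.3190

$0.32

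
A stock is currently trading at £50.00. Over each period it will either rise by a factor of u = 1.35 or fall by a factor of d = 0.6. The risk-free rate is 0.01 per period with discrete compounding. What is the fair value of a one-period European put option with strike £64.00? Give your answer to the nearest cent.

Risk-neutral probability p = (1 + 0.01 − 0.6)/(1.35 − 0.6) = 0.4100/0.7500 = 0.5467
Terminal stock prices: S_u = 67.5, S_d = 30
Terminal payoffs (K − S): max(-3.5, 0) = 0, max(34, 0) = 34
Node 0 (S = 50): V_0 = 1/1.01·[0.5467·0.0000 + 0.4533·34.0000] = 15.2607

£15.26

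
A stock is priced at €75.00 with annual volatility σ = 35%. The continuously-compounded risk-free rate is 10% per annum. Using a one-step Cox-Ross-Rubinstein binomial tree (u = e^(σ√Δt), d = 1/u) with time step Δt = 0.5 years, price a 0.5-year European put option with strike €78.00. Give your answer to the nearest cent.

€8.49

CRR parameters: u = e^(σ√Δt) = e^(0.35·√0.5) = 1.2808, d = 1/u = 0.7808
Per-period rate: rΔt = 0.1·0.5 = 0.05, so R = e^0.05 = 1.0513
Risk-neutral probability p = (e^0.05 − 0.7808)/(1.2808 − 0.7808) = 0.2705/0.5000 = 0.5410
Terminal stock prices: S_u = 96.06, S_d = 58.56
Terminal payoffs (K − S): max(-18.06, 0) = 0, max(19.44, 0) = 19.44
Node 0 (S = 75): V_0 = e^(−0.05)·[0.5410·0.0000 + 0.4590·19.4430] = 8.4895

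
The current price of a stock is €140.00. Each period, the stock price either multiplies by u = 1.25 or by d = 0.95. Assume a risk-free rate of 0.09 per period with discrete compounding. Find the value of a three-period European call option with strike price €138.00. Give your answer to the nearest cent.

€35.54

Risk-neutral probability p = (1 + 0.09 − 0.95)/(1.25 − 0.95) = 0.1400/0.3000 = 0.4667
Terminal stock prices: S_uuu = 273.4, S_uud = 207.8, S_udd = 157.9, S_ddd = 120
Terminal payoffs (S − K): max(135.4, 0) = 135.4, max(69.81, 0) = 69.81, max(19.94, 0) = 19.94, max(-17.97, 0) = 0
Node uu (S = 218.8): V_uu = 1/1.09·[0.4667·135.4375 + 0.5333·69.8125] = 92.1445
Node ud (S = 166.2): V_ud = 1/1.09·[0.4667·69.8125 + 0.5333·19.9375] = 39.6445
Node dd (S = 126.3): V_dd = 1/1.09·[0.4667·19.9375 + 0.5333·0.0000] = 8.5359
Node u (S = 175): V_u = 1/1.09·[0.4667·92.1445 + 0.5333·39.6445] = 58.8482
Node d (S = 133): V_d = 1/1.09·[0.4667·39.6445 + 0.5333·8.5359] = 21.1498
Node 0 (S = 140): V_0 = 1/1.09·[0.4667·58.8482 + 0.5333·21.1498] = 35.5434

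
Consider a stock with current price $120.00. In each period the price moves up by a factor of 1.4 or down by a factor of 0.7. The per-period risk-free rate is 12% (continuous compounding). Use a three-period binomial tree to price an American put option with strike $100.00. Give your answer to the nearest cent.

Risk-neutral probability p = (e^0.12 − 0.7)/(1.4 − 0.7) = 0.4275/0.7000 = 0.6107
Terminal stock prices: S_uuu = 329.3, S_uud = 164.6, S_udd = 82.32, S_ddd = 41.16
Terminal payoffs (K − S): max(-229.3, 0) = 0, max(-64.64, 0) = 0, max(17.68, 0) = 17.68, max(58.84, 0) = 58.84
Node uu (S = 235.2): continuation = e^(−0.12)·[0.6107·0.0000 + 0.3893·0.0000] = 0.0000; exercise value = 0.0000 ≤ continuation, so V_uu = 0.0000
Node ud (S = 117.6): continuation = e^(−0.12)·[0.6107·0.0000 + 0.3893·17.6800] = 6.1044; exercise value = 0.0000 ≤ continuation, so V_ud = 6.1044
Node dd (S = 58.8): continuation = e^(−0.12)·[0.6107·17.6800 + 0.3893·58.8400] = 29.8920; exercise value = 41.2000 > continuation, so V_dd = 41.2000 (exercise)
Node u (S = 168): continuation = e^(−0.12)·[0.6107·0.0000 + 0.3893·6.1044] = 2.1077; exercise value = 0.0000 ≤ continuation, so V_u = 2.1077
Node d (S = 84): continuation = e^(−0.12)·[0.6107·6.1044 + 0.3893·41.2000] = 17.5315; exercise value = 16.0000 ≤ continuation, so V_d = 17.5315
Node 0 (S = 120): continuation = e^(−0.12)·[0.6107·2.1077 + 0.3893·17.5315] = 7.1947; exercise value = 0.0000 ≤ continuation, so V_0 = 7.1947

$7.19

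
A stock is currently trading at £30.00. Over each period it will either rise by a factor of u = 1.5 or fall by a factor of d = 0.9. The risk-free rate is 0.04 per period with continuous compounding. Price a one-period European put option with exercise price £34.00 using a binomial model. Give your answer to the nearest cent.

£5.15

Risk-neutral probability p = (e^0.04 − 0.9)/(1.5 − 0.9) = 0.1408/0.6000 = 0.2347
Terminal stock prices: S_u = 45, S_d = 27
Terminal payoffs (K − S): max(-11, 0) = 0, max(7, 0) = 7
Node 0 (S = 30): V_0 = e^(−0.04)·[0.2347·0.0000 + 0.7653·7.0000] = 5.1471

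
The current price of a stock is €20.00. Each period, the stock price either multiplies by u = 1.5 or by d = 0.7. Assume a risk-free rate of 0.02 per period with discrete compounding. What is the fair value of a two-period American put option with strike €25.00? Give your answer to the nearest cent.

Risk-neutral probability p = (1 + 0.02 − 0.7)/(1.5 − 0.7) = 0.3200/0.8000 = 0.4000
Terminal stock prices: S_uu = 45, S_ud = 21, S_dd = 9.8
Terminal payoffs (K − S): max(-20, 0) = 0, max(4, 0) = 4, max(15.2, 0) = 15.2
Node u (S = 30): continuation = 1/1.02·[0.4000·0.0000 + 0.6000·4.0000] = 2.3529; exercise value = 0.0000 ≤ continuation, so V_u = 2.3529
Node d (S = 14): continuation = 1/1.02·[0.4000·4.0000 + 0.6000·15.2000] = 10.5098; exercise value = 11.0000 > continuation, so V_d = 11.0000 (exercise)
Node 0 (S = 20): continuation = 1/1.02·[0.4000·2.3529 + 0.6000·11.0000] = 7.3933; exercise value = 5.0000 ≤ continuation, so V_0 = 7.3933

€7.39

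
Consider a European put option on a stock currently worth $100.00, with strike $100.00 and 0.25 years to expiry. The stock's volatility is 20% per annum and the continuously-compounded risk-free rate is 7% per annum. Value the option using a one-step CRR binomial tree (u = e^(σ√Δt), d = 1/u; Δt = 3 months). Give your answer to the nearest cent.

$4.09

CRR parameters: u = e^(σ√Δt) = e^(0.2·√0.25) = 1.1052, d = 1/u = 0.9048
Per-period rate: rΔt = 0.07·0.25 = 0.0175, so R = e^0.0175 = 1.0177
Risk-neutral probability p = (e^0.0175 − 0.9048)/(1.1052 − 0.9048) = 0.1128/0.2003 = 0.5631
Terminal stock prices: S_u = 110.5, S_d = 90.48
Terminal payoffs (K − S): max(-10.52, 0) = 0, max(9.516, 0) = 9.516
Node 0 (S = 100): V_0 = e^(−0.0175)·[0.5631·0.0000 + 0.4369·9.5163] = 4.0851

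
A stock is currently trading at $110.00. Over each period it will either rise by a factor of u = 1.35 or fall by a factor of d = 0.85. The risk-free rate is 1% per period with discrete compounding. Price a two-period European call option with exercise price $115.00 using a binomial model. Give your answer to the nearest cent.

$13.37

Risk-neutral probability p = (1 + 0.01 − 0.85)/(1.35 − 0.85) = 0.1600/0.5000 = 0.3200
Terminal stock prices: S_uu = 200.5, S_ud = 126.2, S_dd = 79.47
Terminal payoffs (S − K): max(85.48, 0) = 85.48, max(11.22, 0) = 11.22, max(-35.53, 0) = 0
Node u (S = 148.5): V_u = 1/1.01·[0.3200·85.4750 + 0.6800·11.2250] = 34.6386
Node d (S = 93.5): V_d = 1/1.01·[0.3200·11.2250 + 0.6800·0.0000] = 3.5564
Node 0 (S = 110): V_0 = 1/1.01·[0.3200·34.6386 + 0.6800·3.5564] = 13.3690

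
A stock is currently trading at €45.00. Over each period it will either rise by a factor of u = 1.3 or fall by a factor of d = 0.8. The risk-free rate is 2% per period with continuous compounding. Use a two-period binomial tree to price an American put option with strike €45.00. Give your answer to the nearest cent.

€4.94

Risk-neutral probability p = (e^0.02 − 0.8)/(1.3 − 0.8) = 0.2202/0.5000 = 0.4404
Terminal stock prices: S_uu = 76.05, S_ud = 46.8, S_dd = 28.8
Terminal payoffs (K − S): max(-31.05, 0) = 0, max(-1.8, 0) = 0, max(16.2, 0) = 16.2
Node u (S = 58.5): continuation = e^(−0.02)·[0.4404·0.0000 + 0.5596·0.0000] = 0.0000; exercise value = 0.0000 ≤ continuation, so V_u = 0.0000
Node d (S = 36): continuation = e^(−0.02)·[0.4404·0.0000 + 0.5596·16.2000] = 8.8860; exercise value = 9.0000 > continuation, so V_d = 9.0000 (exercise)
Node 0 (S = 45): continuation = e^(−0.02)·[0.4404·0.0000 + 0.5596·9.0000] = 4.9366; exercise value = 0.0000 ≤ continuation, so V_0 = 4.9366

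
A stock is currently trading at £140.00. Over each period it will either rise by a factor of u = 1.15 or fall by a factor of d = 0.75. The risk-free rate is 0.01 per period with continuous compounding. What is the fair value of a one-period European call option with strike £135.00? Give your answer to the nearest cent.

£16.74

Risk-neutral probability p = (e^0.01 − 0.75)/(1.15 − 0.75) = 0.2601/0.4000 = 0.6501
Terminal stock prices: S_u = 161, S_d = 105
Terminal payoffs (S − K): max(26, 0) = 26, max(-30, 0) = 0
Node 0 (S = 140): V_0 = e^(−0.01)·[0.6501·26.0000 + 0.3499·0.0000] = 16.7351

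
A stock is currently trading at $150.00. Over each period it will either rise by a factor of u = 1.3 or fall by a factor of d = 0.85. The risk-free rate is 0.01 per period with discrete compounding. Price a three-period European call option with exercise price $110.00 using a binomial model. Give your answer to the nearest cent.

Risk-neutral probability p = (1 + 0.01 − 0.85)/(1.3 − 0.85) = 0.1600/0.4500 = 0.3556
Terminal stock prices: S_uuu = 329.6, S_uud = 215.5, S_udd = 140.9, S_ddd = 92.12
Terminal payoffs (S − K): max(219.6, 0) = 219.6, max(105.5, 0) = 105.5, max(30.89, 0) = 30.89, max(-17.88, 0) = 0
Node uu (S = 253.5): V_uu = 1/1.01·[0.3556·219.5500 + 0.6444·105.4750] = 144.5891
Node ud (S = 165.8): V_ud = 1/1.01·[0.3556·105.4750 + 0.6444·30.8875] = 56.8391
Node dd (S = 108.4): V_dd = 1/1.01·[0.3556·30.8875 + 0.6444·0.0000] = 10.8735
Node u (S = 195): V_u = 1/1.01·[0.3556·144.5891 + 0.6444·56.8391] = 87.1674
Node d (S = 127.5): V_d = 1/1.01·[0.3556·56.8391 + 0.6444·10.8735] = 26.9473
Node 0 (S = 150): V_0 = 1/1.01·[0.3556·87.1674 + 0.6444·26.9473] = 47.8801

$47.88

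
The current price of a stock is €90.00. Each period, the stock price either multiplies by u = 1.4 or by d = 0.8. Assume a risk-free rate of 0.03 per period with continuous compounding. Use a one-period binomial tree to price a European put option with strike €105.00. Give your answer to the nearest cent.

€19.72

Risk-neutral probability p = (e^0.03 − 0.8)/(1.4 − 0.8) = 0.2305/0.6000 = 0.3841
Terminal stock prices: S_u = 126, S_d = 72
Terminal payoffs (K − S): max(-21, 0) = 0, max(33, 0) = 33
Node 0 (S = 90): V_0 = e^(−0.03)·[0.3841·0.0000 + 0.6159·33.0000] = 19.7243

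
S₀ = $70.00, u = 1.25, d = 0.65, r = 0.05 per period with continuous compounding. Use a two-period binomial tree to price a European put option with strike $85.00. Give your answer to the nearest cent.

$16.78

Risk-neutral probability p = (e^0.05 − 0.65)/(1.25 − 0.65) = 0.4013/0.6000 = 0.6688
Terminal stock prices: S_uu = 109.4, S_ud = 56.88, S_dd = 29.58
Terminal payoffs (K − S): max(-24.38, 0) = 0, max(28.12, 0) = 28.12, max(55.42, 0) = 55.42
Node u (S = 87.5): V_u = e^(−0.05)·[0.6688·0.0000 + 0.3312·28.1250] = 8.8611
Node d (S = 45.5): V_d = e^(−0.05)·[0.6688·28.1250 + 0.3312·55.4250] = 35.3545
Node 0 (S = 70): V_0 = e^(−0.05)·[0.6688·8.8611 + 0.3312·35.3545] = 16.7760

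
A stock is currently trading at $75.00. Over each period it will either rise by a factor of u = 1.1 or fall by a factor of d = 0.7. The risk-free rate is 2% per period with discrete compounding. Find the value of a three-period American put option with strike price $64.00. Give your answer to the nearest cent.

$3.27

Risk-neutral probability p = (1 + 0.02 − 0.7)/(1.1 − 0.7) = 0.3200/0.4000 = 0.8000
Terminal stock prices: S_uuu = 99.83, S_uud = 63.53, S_udd = 40.42, S_ddd = 25.72
Terminal payoffs (K − S): max(-35.83, 0) = 0, max(0.475, 0) = 0.475, max(23.58, 0) = 23.58, max(38.28, 0) = 38.28
Node uu (S = 90.75): continuation = 1/1.02·[0.8000·0.0000 + 0.2000·0.4750] = 0.0931; exercise value = 0.0000 ≤ continuation, so V_uu = 0.0931
Node ud (S = 57.75): continuation = 1/1.02·[0.8000·0.4750 + 0.2000·23.5750] = 4.9951; exercise value = 6.2500 > continuation, so V_ud = 6.2500 (exercise)
Node dd (S = 36.75): continuation = 1/1.02·[0.8000·23.5750 + 0.2000·38.2750] = 25.9951; exercise value = 27.2500 > continuation, so V_dd = 27.2500 (exercise)
Node u (S = 82.5): continuation = 1/1.02·[0.8000·0.0931 + 0.2000·6.2500] = 1.2985; exercise value = 0.0000 ≤ continuation, so V_u = 1.2985
Node d (S = 52.5): continuation = 1/1.02·[0.8000·6.2500 + 0.2000·27.2500] = 10.2451; exercise value = 11.5000 > continuation, so V_d = 11.5000 (exercise)
Node 0 (S = 75): continuation = 1/1.02·[0.8000·1.2985 + 0.2000·11.5000] = 3.2734; exercise value = 0.0000 ≤ continuation, so V_0 = 3.2734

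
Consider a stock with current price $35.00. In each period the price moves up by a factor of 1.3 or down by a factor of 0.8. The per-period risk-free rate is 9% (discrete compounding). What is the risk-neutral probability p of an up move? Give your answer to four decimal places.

Risk-neutral probability p = (1 + 0.09 − 0.8)/(1.3 − 0.8) = 0.2900/0.5000 = 0.5800

p = 0.5800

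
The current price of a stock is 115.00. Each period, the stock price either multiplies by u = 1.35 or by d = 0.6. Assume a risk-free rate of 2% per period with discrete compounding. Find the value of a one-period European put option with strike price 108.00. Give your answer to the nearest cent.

Risk-neutral probability p = (1 + 0.02 − 0.6)/(1.35 − 0.6) = 0.4200/0.7500 = 0.5600
Terminal stock prices: S_u = 155.2, S_d = 69
Terminal payoffs (K − S): max(-47.25, 0) = 0, max(39, 0) = 39
Node 0 (S = 115): V_0 = 1/1.02·[0.5600·0.0000 + 0.4400·39.0000] = 16.8235

16.82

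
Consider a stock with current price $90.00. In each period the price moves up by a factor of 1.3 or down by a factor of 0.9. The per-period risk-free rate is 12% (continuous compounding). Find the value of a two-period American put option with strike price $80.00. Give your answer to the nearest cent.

$1.04

Risk-neutral probability p = (e^0.12 − 0.9)/(1.3 − 0.9) = 0.2275/0.4000 = 0.5687
Terminal stock prices: S_uu = 152.1, S_ud = 105.3, S_dd = 72.9
Terminal payoffs (K − S): max(-72.1, 0) = 0, max(-25.3, 0) = 0, max(7.1, 0) = 7.1
Node u (S = 117): continuation = e^(−0.12)·[0.5687·0.0000 + 0.4313·0.0000] = 0.0000; exercise value = 0.0000 ≤ continuation, so V_u = 0.0000
Node d (S = 81): continuation = e^(−0.12)·[0.5687·0.0000 + 0.4313·7.1000] = 2.7157; exercise value = 0.0000 ≤ continuation, so V_d = 2.7157
Node 0 (S = 90): continuation = e^(−0.12)·[0.5687·0.0000 + 0.4313·2.7157] = 1.0387; exercise value = 0.0000 ≤ continuation, so V_0 = 1.0387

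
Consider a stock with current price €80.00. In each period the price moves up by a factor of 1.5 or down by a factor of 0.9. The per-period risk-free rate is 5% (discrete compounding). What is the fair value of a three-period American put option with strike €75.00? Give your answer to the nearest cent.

€6.08

Risk-neutral probability p = (1 + 0.05 − 0.9)/(1.5 − 0.9) = 0.1500/0.6000 = 0.2500
Terminal stock prices: S_uuu = 270, S_uud = 162, S_udd = 97.2, S_ddd = 58.32
Terminal payoffs (K − S): max(-195, 0) = 0, max(-87, 0) = 0, max(-22.2, 0) = 0, max(16.68, 0) = 16.68
Node uu (S = 180): continuation = 1/1.05·[0.2500·0.0000 + 0.7500·0.0000] = 0.0000; exercise value = 0.0000 ≤ continuation, so V_uu = 0.0000
Node ud (S = 108): continuation = 1/1.05·[0.2500·0.0000 + 0.7500·0.0000] = 0.0000; exercise value = 0.0000 ≤ continuation, so V_ud = 0.0000
Node dd (S = 64.8): continuation = 1/1.05·[0.2500·0.0000 + 0.7500·16.6800] = 11.9143; exercise value = 10.2000 ≤ continuation, so V_dd = 11.9143
Node u (S = 120): continuation = 1/1.05·[0.2500·0.0000 + 0.7500·0.0000] = 0.0000; exercise value = 0.0000 ≤ continuation, so V_u = 0.0000
Node d (S = 72): continuation = 1/1.05·[0.2500·0.0000 + 0.7500·11.9143] = 8.5102; exercise value = 3.0000 ≤ continuation, so V_d = 8.5102
Node 0 (S = 80): continuation = 1/1.05·[0.2500·0.0000 + 0.7500·8.5102] = 6.0787; exercise value = 0.0000 ≤ continuation, so V_0 = 6.0787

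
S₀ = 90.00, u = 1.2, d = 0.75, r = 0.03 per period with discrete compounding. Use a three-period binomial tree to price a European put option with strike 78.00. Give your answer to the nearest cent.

Risk-neutral probability p = (1 + 0.03 − 0.75)/(1.2 − 0.75) = 0.2800/0.4500 = 0.6222
Terminal stock prices: S_uuu = 155.5, S_uud = 97.2, S_udd = 60.75, S_ddd = 37.97
Terminal payoffs (K − S): max(-77.52, 0) = 0, max(-19.2, 0) = 0, max(17.25, 0) = 17.25, max(40.03, 0) = 40.03
Node uu (S = 129.6): V_uu = 1/1.03·[0.6222·0.0000 + 0.3778·0.0000] = 0.0000
Node ud (S = 81): V_ud = 1/1.03·[0.6222·0.0000 + 0.3778·17.2500] = 6.3269
Node dd (S = 50.62): V_dd = 1/1.03·[0.6222·17.2500 + 0.3778·40.0312] = 25.1032
Node u (S = 108): V_u = 1/1.03·[0.6222·0.0000 + 0.3778·6.3269] = 2.3205
Node d (S = 67.5): V_d = 1/1.03·[0.6222·6.3269 + 0.3778·25.1032] = 13.0293
Node 0 (S = 90): V_0 = 1/1.03·[0.6222·2.3205 + 0.3778·13.0293] = 6.1806

6.18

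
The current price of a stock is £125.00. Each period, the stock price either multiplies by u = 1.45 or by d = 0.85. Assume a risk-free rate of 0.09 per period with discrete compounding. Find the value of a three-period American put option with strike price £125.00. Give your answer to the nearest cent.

£10.51

Risk-neutral probability p = (1 + 0.09 − 0.85)/(1.45 − 0.85) = 0.2400/0.6000 = 0.4000
Terminal stock prices: S_uuu = 381.1, S_uud = 223.4, S_udd = 131, S_ddd = 76.77
Terminal payoffs (K − S): max(-256.1, 0) = 0, max(-98.39, 0) = 0, max(-5.953, 0) = 0, max(48.23, 0) = 48.23
Node uu (S = 262.8): continuation = 1/1.09·[0.4000·0.0000 + 0.6000·0.0000] = 0.0000; exercise value = 0.0000 ≤ continuation, so V_uu = 0.0000
Node ud (S = 154.1): continuation = 1/1.09·[0.4000·0.0000 + 0.6000·0.0000] = 0.0000; exercise value = 0.0000 ≤ continuation, so V_ud = 0.0000
Node dd (S = 90.31): continuation = 1/1.09·[0.4000·0.0000 + 0.6000·48.2344] = 26.5510; exercise value = 34.6875 > continuation, so V_dd = 34.6875 (exercise)
Node u (S = 181.2): continuation = 1/1.09·[0.4000·0.0000 + 0.6000·0.0000] = 0.0000; exercise value = 0.0000 ≤ continuation, so V_u = 0.0000
Node d (S = 106.2): continuation = 1/1.09·[0.4000·0.0000 + 0.6000·34.6875] = 19.0940; exercise value = 18.7500 ≤ continuation, so V_d = 19.0940
Node 0 (S = 125): continuation = 1/1.09·[0.4000·0.0000 + 0.6000·19.0940] = 10.5105; exercise value = 0.0000 ≤ continuation, so V_0 = 10.5105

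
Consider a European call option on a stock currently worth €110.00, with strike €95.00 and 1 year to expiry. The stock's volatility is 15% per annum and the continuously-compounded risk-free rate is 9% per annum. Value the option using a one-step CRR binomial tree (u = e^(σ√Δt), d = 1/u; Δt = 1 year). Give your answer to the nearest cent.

€23.24

CRR parameters: u = e^(σ√Δt) = e^(0.15·√1) = 1.1618, d = 1/u = 0.8607
Per-period rate: rΔt = 0.09·1 = 0.09, so R = e^0.09 = 1.0942
Risk-neutral probability p = (e^0.09 − 0.8607)/(1.1618 − 0.8607) = 0.2335/0.3011 = 0.7753
Terminal stock prices: S_u = 127.8, S_d = 94.68
Terminal payoffs (S − K): max(32.8, 0) = 32.8, max(-0.3221, 0) = 0
Node 0 (S = 110): V_0 = e^(−0.09)·[0.7753·32.8018 + 0.2247·0.0000] = 23.2427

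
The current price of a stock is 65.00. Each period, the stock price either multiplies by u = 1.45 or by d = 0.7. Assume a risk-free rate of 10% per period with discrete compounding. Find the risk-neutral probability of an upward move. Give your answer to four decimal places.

p = 0.5333

Risk-neutral probability p = (1 + 0.1 − 0.7)/(1.45 − 0.7) = 0.4000/0.7500 = 0.5333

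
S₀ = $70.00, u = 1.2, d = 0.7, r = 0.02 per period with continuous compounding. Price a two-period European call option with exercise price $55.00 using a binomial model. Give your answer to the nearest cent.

Risk-neutral probability p = (e^0.02 − 0.7)/(1.2 − 0.7) = 0.3202/0.5000 = 0.6404
Terminal stock prices: S_uu = 100.8, S_ud = 58.8, S_dd = 34.3
Terminal payoffs (S − K): max(45.8, 0) = 45.8, max(3.8, 0) = 3.8, max(-20.7, 0) = 0
Node u (S = 84): V_u = e^(−0.02)·[0.6404·45.8000 + 0.3596·3.8000] = 30.0891
Node d (S = 49): V_d = e^(−0.02)·[0.6404·3.8000 + 0.3596·0.0000] = 2.3853
Node 0 (S = 70): V_0 = e^(−0.02)·[0.6404·30.0891 + 0.3596·2.3853] = 19.7283

$19.73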